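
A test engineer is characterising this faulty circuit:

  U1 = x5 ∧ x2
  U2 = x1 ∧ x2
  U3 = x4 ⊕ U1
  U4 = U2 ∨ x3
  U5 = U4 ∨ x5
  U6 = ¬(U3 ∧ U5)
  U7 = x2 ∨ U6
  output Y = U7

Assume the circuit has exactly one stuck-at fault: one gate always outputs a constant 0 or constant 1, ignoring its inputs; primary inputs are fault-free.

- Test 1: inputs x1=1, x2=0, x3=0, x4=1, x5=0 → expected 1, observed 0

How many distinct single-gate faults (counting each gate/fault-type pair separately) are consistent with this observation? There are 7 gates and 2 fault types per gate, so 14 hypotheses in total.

5

Fault-free: U1=0, U2=0, U3=1, U4=0, U5=0, U6=1, U7=1 → 1. Observed 0.
  U1 stuck-at-0: output 1 ✗
  U1 stuck-at-1: output 1 ✗
  U2 stuck-at-0: output 1 ✗
  U2 stuck-at-1: output 0 ✓
  U3 stuck-at-0: output 1 ✗
  U3 stuck-at-1: output 1 ✗
  U4 stuck-at-0: output 1 ✗
  U4 stuck-at-1: output 0 ✓
  U5 stuck-at-0: output 1 ✗
  U5 stuck-at-1: output 0 ✓
  U6 stuck-at-0: output 0 ✓
  U6 stuck-at-1: output 1 ✗
  U7 stuck-at-0: output 0 ✓
  U7 stuck-at-1: output 1 ✗
Consistent faults: {U2 stuck-at-1, U4 stuck-at-1, U5 stuck-at-1, U6 stuck-at-0, U7 stuck-at-0} — 5 in all.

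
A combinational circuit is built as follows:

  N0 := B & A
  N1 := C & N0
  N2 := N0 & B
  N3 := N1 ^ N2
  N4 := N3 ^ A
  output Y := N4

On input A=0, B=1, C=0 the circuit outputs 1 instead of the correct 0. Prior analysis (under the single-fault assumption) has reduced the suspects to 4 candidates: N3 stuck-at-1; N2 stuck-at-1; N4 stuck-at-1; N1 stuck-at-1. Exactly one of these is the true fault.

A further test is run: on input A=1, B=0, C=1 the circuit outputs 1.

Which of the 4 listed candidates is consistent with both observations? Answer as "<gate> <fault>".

N4 stuck-at-1

Evaluate each candidate on input A=1, B=0, C=1:
  N3 stuck-at-1: N0=0, N1=0, N2=0, N3=1 [stuck-at-1], N4=0 → 0 — eliminated
  N2 stuck-at-1: N0=0, N1=0, N2=1 [stuck-at-1], N3=1, N4=0 → 0 — eliminated
  N4 stuck-at-1: N0=0, N1=0, N2=0, N3=0, N4=1 [stuck-at-1] → 1 — matches
  N1 stuck-at-1: N0=0, N1=1 [stuck-at-1], N2=0, N3=1, N4=0 → 0 — eliminated
Only N4 stuck-at-1 reproduces the observed 1.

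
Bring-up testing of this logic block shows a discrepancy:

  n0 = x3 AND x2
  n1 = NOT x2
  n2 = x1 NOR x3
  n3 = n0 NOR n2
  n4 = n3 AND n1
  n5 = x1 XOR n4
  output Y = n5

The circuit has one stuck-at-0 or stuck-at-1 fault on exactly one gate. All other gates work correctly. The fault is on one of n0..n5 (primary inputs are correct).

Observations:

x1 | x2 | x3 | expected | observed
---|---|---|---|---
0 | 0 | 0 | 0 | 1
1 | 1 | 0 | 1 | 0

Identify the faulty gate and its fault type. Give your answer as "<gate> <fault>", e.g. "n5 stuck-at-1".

n4 stuck-at-1

Fault-free values for test 1 (x1=0, x2=0, x3=0): n0=0, n1=1, n2=1, n3=0, n4=0, n5=0, giving Y=0. Observed 1.
Test 1: faults giving observed 1 are {n2 stuck-at-0, n3 stuck-at-1, n4 stuck-at-1, n5 stuck-at-1}.
Test 2 (x1=1, x2=1, x3=0): fault-free n0=0, n1=0, n2=0, n3=1, n4=0, n5=1 → 1; observed 0. Eliminates n2 stuck-at-0, n3 stuck-at-1, n5 stuck-at-1.
Only n4 stuck-at-1 is consistent with every test.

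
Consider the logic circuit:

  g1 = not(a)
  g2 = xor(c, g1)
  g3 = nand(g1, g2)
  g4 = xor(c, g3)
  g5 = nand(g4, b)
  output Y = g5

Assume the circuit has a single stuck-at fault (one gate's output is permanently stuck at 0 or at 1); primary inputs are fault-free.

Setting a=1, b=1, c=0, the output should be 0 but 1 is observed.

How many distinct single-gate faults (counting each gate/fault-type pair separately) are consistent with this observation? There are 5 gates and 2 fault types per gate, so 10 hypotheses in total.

Fault-free: g1=0, g2=0, g3=1, g4=1, g5=0 → 0. Observed 1.
  g1 stuck-at-0: output 0 ✗
  g1 stuck-at-1: output 1 ✓
  g2 stuck-at-0: output 0 ✗
  g2 stuck-at-1: output 0 ✗
  g3 stuck-at-0: output 1 ✓
  g3 stuck-at-1: output 0 ✗
  g4 stuck-at-0: output 1 ✓
  g4 stuck-at-1: output 0 ✗
  g5 stuck-at-0: output 0 ✗
  g5 stuck-at-1: output 1 ✓
Consistent faults: {g1 stuck-at-1, g3 stuck-at-0, g4 stuck-at-0, g5 stuck-at-1} — 4 in all.

4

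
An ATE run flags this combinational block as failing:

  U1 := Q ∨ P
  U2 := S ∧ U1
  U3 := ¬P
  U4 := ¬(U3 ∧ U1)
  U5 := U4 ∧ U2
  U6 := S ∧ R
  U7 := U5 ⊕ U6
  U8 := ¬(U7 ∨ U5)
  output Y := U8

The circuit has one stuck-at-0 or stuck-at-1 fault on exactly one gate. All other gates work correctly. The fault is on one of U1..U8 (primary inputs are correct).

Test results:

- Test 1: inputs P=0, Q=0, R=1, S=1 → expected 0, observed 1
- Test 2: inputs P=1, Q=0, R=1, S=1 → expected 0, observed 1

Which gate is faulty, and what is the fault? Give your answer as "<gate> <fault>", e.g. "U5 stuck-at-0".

U8 stuck-at-1

Fault-free values for test 1 (P=0, Q=0, R=1, S=1): U1=0, U2=0, U3=1, U4=1, U5=0, U6=1, U7=1, U8=0, giving Y=0. Observed 1.
Test 1: faults giving observed 1 are {U6 stuck-at-0, U7 stuck-at-0, U8 stuck-at-1}.
Test 2 (P=1, Q=0, R=1, S=1): fault-free U1=1, U2=1, U3=0, U4=1, U5=1, U6=1, U7=0, U8=0 → 0; observed 1. Eliminates U6 stuck-at-0, U7 stuck-at-0.
Only U8 stuck-at-1 is consistent with every test.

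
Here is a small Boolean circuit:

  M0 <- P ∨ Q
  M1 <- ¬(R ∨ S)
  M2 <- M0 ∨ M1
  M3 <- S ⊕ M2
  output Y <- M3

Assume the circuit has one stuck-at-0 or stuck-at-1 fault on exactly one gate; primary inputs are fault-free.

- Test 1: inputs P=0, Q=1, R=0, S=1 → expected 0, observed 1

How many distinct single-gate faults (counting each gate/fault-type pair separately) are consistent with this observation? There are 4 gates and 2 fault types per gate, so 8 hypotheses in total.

3

Fault-free: M0=1, M1=0, M2=1, M3=0 → 0. Observed 1.
  M0 stuck-at-0: output 1 ✓
  M0 stuck-at-1: output 0 ✗
  M1 stuck-at-0: output 0 ✗
  M1 stuck-at-1: output 0 ✗
  M2 stuck-at-0: output 1 ✓
  M2 stuck-at-1: output 0 ✗
  M3 stuck-at-0: output 0 ✗
  M3 stuck-at-1: output 1 ✓
Consistent faults: {M0 stuck-at-0, M2 stuck-at-0, M3 stuck-at-1} — 3 in all.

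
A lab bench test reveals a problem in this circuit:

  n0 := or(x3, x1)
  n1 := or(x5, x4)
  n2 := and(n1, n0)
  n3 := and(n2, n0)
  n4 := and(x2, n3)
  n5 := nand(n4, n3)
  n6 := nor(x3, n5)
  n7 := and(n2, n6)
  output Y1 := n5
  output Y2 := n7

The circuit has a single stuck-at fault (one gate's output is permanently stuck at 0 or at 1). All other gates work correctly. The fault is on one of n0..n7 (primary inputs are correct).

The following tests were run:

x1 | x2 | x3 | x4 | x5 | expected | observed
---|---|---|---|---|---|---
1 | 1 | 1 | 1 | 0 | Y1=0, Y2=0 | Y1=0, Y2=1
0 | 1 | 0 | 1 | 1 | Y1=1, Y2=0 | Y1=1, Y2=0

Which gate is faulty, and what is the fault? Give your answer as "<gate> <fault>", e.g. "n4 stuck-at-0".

n6 stuck-at-1

Fault-free values for test 1 (x1=1, x2=1, x3=1, x4=1, x5=0): n0=1, n1=1, n2=1, n3=1, n4=1, n5=0, n6=0, n7=0, giving Y1=0, Y2=0. Observed Y1=0, Y2=1.
Test 1: faults giving observed Y1=0, Y2=1 are {n6 stuck-at-1, n7 stuck-at-1}.
Test 2 (x1=0, x2=1, x3=0, x4=1, x5=1): fault-free n0=0, n1=1, n2=0, n3=0, n4=0, n5=1, n6=0, n7=0 → Y1=1, Y2=0; observed Y1=1, Y2=0. Eliminates n7 stuck-at-1.
Only n6 stuck-at-1 is consistent with every test.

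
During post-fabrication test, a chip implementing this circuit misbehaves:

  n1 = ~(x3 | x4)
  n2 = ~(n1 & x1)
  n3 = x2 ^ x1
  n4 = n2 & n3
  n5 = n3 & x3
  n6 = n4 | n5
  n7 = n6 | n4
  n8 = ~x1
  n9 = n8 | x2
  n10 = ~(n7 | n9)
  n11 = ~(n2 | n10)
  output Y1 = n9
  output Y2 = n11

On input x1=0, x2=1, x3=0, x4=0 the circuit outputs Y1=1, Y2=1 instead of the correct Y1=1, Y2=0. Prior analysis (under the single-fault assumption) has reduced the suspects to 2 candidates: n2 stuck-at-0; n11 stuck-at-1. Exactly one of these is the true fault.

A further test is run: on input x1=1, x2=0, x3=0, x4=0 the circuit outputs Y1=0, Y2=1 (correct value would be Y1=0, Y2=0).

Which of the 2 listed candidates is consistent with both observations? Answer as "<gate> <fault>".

Evaluate each candidate on input x1=1, x2=0, x3=0, x4=0:
  n2 stuck-at-0: n1=1, n2=0 [stuck-at-0], n3=1, n4=0, n5=0, n6=0, n7=0, n8=0, n9=0, n10=1, n11=0 → Y1=0, Y2=0 — eliminated
  n11 stuck-at-1: n1=1, n2=0, n3=1, n4=0, n5=0, n6=0, n7=0, n8=0, n9=0, n10=1, n11=1 [stuck-at-1] → Y1=0, Y2=1 — matches
Only n11 stuck-at-1 reproduces the observed Y1=0, Y2=1.

n11 stuck-at-1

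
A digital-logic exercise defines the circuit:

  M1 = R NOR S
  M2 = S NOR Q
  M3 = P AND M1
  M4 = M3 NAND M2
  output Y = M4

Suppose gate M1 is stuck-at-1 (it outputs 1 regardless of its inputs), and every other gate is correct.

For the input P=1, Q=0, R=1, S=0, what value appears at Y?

Propagate with M1 forced: M1=1 [stuck-at-1], M2=1, M3=1, M4=0.
So Y = 0. (Without the fault it would be 1.)

0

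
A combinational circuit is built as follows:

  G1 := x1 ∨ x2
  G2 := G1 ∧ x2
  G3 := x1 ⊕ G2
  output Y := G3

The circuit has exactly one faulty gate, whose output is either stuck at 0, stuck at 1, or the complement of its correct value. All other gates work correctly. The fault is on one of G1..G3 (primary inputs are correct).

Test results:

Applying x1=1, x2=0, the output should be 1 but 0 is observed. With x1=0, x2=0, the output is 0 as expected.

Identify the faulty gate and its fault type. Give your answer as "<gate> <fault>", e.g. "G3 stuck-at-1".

Fault-free values for test 1 (x1=1, x2=0): G1=1, G2=0, G3=1, giving Y=1. Observed 0.
Test 1: faults giving observed 0 are {G2 stuck-at-1, G2 inverted output, G3 stuck-at-0, G3 inverted output}.
Test 2 (x1=0, x2=0): fault-free G1=0, G2=0, G3=0 → 0; observed 0. Eliminates G2 stuck-at-1, G2 inverted output, G3 inverted output.
Only G3 stuck-at-0 is consistent with every test.

G3 stuck-at-0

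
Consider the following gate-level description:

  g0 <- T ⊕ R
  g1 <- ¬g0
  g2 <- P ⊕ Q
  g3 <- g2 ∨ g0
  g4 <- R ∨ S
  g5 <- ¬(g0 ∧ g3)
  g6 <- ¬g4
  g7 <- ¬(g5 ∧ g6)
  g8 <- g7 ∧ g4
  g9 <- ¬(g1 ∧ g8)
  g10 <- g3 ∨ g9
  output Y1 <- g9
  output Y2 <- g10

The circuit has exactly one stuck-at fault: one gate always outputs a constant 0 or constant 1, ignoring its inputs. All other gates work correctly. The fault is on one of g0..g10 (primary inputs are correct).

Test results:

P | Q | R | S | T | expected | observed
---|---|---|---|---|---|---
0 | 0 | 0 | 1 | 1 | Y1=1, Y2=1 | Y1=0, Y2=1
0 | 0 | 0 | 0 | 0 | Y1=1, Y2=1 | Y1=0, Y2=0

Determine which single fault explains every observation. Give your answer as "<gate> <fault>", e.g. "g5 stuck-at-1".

Fault-free values for test 1 (P=0, Q=0, R=0, S=1, T=1): g0=1, g1=0, g2=0, g3=1, g4=1, g5=0, g6=0, g7=1, g8=1, g9=1, g10=1, giving Y1=1, Y2=1. Observed Y1=0, Y2=1.
Test 1: faults giving observed Y1=0, Y2=1 are {g1 stuck-at-1, g9 stuck-at-0}.
Test 2 (P=0, Q=0, R=0, S=0, T=0): fault-free g0=0, g1=1, g2=0, g3=0, g4=0, g5=1, g6=1, g7=0, g8=0, g9=1, g10=1 → Y1=1, Y2=1; observed Y1=0, Y2=0. Eliminates g1 stuck-at-1.
Only g9 stuck-at-0 is consistent with every test.

g9 stuck-at-0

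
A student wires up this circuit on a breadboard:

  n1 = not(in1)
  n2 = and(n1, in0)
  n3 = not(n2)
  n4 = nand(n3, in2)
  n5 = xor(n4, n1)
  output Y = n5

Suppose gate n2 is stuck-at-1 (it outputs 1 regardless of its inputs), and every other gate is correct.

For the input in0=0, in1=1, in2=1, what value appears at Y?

1

Propagate with n2 forced: n1=0, n2=1 [stuck-at-1], n3=0, n4=1, n5=1.
So Y = 1. (Without the fault it would be 0.)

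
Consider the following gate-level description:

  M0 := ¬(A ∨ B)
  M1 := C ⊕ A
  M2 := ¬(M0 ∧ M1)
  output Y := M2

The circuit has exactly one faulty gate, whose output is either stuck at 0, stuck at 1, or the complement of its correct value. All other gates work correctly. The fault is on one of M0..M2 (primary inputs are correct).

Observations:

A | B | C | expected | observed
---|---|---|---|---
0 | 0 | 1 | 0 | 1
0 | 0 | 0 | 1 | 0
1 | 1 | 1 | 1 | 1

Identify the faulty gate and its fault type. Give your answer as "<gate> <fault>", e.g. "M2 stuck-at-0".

M1 inverted output

Fault-free values for test 1 (A=0, B=0, C=1): M0=1, M1=1, M2=0, giving Y=0. Observed 1.
Test 1: faults giving observed 1 are {M0 stuck-at-0, M0 inverted output, M1 stuck-at-0, M1 inverted output, M2 stuck-at-1, M2 inverted output}.
Test 2 (A=0, B=0, C=0): fault-free M0=1, M1=0, M2=1 → 1; observed 0. Eliminates M0 stuck-at-0, M0 inverted output, M1 stuck-at-0, M2 stuck-at-1.
Test 3 (A=1, B=1, C=1): fault-free M0=0, M1=0, M2=1 → 1; observed 1. Eliminates M2 inverted output.
Only M1 inverted output is consistent with every test.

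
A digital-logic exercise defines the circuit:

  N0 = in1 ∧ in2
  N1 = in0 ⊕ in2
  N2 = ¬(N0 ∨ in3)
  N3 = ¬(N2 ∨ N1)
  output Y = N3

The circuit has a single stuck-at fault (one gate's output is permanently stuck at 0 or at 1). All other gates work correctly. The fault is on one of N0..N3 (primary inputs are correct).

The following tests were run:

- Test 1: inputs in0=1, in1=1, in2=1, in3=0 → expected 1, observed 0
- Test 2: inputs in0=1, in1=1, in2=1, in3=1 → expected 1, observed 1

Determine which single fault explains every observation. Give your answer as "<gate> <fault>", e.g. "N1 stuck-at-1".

Fault-free values for test 1 (in0=1, in1=1, in2=1, in3=0): N0=1, N1=0, N2=0, N3=1, giving Y=1. Observed 0.
Test 1: faults giving observed 0 are {N0 stuck-at-0, N1 stuck-at-1, N2 stuck-at-1, N3 stuck-at-0}.
Test 2 (in0=1, in1=1, in2=1, in3=1): fault-free N0=1, N1=0, N2=0, N3=1 → 1; observed 1. Eliminates N1 stuck-at-1, N2 stuck-at-1, N3 stuck-at-0.
Only N0 stuck-at-0 is consistent with every test.

N0 stuck-at-0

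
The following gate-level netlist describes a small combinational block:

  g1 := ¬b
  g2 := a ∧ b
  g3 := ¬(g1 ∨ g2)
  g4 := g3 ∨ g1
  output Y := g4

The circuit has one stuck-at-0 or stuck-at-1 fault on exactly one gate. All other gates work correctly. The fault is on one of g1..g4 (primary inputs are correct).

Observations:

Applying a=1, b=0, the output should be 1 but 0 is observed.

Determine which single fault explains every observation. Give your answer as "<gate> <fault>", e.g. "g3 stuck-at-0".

g4 stuck-at-0

Fault-free values for test 1 (a=1, b=0): g1=1, g2=0, g3=0, g4=1, giving Y=1. Observed 0.
Test 1: faults giving observed 0 are {g4 stuck-at-0}.
Only g4 stuck-at-0 is consistent with every test.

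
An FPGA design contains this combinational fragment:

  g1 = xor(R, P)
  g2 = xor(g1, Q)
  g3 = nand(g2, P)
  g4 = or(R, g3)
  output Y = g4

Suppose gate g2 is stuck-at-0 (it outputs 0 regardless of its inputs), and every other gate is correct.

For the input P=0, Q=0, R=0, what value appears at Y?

1

Propagate with g2 forced: g1=0, g2=0 [stuck-at-0], g3=1, g4=1.
So Y = 1. (Same as the fault-free value — the fault is masked on this input.)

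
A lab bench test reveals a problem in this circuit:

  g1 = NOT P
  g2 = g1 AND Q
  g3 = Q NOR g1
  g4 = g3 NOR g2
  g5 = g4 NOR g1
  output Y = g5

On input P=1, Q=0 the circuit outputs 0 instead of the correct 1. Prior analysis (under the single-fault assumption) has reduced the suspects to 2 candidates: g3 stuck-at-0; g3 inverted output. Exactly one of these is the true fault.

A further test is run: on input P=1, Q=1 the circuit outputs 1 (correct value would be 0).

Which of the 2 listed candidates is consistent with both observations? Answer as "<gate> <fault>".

Evaluate each candidate on input P=1, Q=1:
  g3 stuck-at-0: g1=0, g2=0, g3=0 [stuck-at-0], g4=1, g5=0 → 0 — eliminated
  g3 inverted output: g1=0, g2=0, g3=1 [inverted output], g4=0, g5=1 → 1 — matches
Only g3 inverted output reproduces the observed 1.

g3 inverted output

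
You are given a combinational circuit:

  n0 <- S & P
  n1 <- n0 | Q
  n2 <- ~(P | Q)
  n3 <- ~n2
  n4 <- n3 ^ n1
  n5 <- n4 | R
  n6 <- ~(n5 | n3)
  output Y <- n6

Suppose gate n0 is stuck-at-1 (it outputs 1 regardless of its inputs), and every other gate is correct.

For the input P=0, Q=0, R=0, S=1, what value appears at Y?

Propagate with n0 forced: n0=1 [stuck-at-1], n1=1, n2=1, n3=0, n4=1, n5=1, n6=0.
So Y = 0. (Without the fault it would be 1.)

0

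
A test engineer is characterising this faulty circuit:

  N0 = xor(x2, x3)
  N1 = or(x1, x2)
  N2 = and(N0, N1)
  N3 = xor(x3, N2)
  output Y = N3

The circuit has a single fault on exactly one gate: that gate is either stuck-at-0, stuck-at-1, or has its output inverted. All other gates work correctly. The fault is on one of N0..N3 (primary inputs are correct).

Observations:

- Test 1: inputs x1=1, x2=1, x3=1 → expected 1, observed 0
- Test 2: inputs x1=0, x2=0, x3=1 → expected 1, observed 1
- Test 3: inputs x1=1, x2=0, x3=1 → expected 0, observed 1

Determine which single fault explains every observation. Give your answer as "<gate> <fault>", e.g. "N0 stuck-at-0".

N0 inverted output

Fault-free values for test 1 (x1=1, x2=1, x3=1): N0=0, N1=1, N2=0, N3=1, giving Y=1. Observed 0.
Test 1: faults giving observed 0 are {N0 stuck-at-1, N0 inverted output, N2 stuck-at-1, N2 inverted output, N3 stuck-at-0, N3 inverted output}.
Test 2 (x1=0, x2=0, x3=1): fault-free N0=1, N1=0, N2=0, N3=1 → 1; observed 1. Eliminates N2 stuck-at-1, N2 inverted output, N3 stuck-at-0, N3 inverted output.
Test 3 (x1=1, x2=0, x3=1): fault-free N0=1, N1=1, N2=1, N3=0 → 0; observed 1. Eliminates N0 stuck-at-1.
Only N0 inverted output is consistent with every test.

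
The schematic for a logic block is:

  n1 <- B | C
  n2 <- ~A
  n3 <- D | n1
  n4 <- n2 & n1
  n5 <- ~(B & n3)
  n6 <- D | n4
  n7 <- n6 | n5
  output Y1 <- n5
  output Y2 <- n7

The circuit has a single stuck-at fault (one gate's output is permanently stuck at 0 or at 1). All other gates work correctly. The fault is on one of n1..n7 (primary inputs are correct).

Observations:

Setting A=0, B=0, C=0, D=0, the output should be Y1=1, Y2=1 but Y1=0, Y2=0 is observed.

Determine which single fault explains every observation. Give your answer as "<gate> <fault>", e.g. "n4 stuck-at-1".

n5 stuck-at-0

Fault-free values for test 1 (A=0, B=0, C=0, D=0): n1=0, n2=1, n3=0, n4=0, n5=1, n6=0, n7=1, giving Y1=1, Y2=1. Observed Y1=0, Y2=0.
Test 1: faults giving observed Y1=0, Y2=0 are {n5 stuck-at-0}.
Only n5 stuck-at-0 is consistent with every test.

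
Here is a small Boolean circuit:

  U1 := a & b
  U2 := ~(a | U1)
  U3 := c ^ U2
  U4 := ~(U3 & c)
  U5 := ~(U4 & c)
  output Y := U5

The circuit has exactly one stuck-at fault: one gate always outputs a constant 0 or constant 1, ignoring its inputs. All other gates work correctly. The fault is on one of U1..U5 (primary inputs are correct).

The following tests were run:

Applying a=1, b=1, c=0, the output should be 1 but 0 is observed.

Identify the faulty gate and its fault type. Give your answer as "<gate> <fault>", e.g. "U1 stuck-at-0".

Fault-free values for test 1 (a=1, b=1, c=0): U1=1, U2=0, U3=0, U4=1, U5=1, giving Y=1. Observed 0.
Test 1: faults giving observed 0 are {U5 stuck-at-0}.
Only U5 stuck-at-0 is consistent with every test.

U5 stuck-at-0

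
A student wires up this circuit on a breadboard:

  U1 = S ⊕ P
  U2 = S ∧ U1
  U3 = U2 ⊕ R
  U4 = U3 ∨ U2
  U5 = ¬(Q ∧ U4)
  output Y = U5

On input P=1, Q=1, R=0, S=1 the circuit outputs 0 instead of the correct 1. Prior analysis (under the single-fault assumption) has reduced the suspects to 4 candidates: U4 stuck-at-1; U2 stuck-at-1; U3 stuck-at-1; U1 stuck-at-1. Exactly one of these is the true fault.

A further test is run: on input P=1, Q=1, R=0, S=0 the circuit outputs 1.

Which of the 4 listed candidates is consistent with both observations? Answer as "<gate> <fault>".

Evaluate each candidate on input P=1, Q=1, R=0, S=0:
  U4 stuck-at-1: U1=1, U2=0, U3=0, U4=1 [stuck-at-1], U5=0 → 0 — eliminated
  U2 stuck-at-1: U1=1, U2=1 [stuck-at-1], U3=1, U4=1, U5=0 → 0 — eliminated
  U3 stuck-at-1: U1=1, U2=0, U3=1 [stuck-at-1], U4=1, U5=0 → 0 — eliminated
  U1 stuck-at-1: U1=1 [stuck-at-1], U2=0, U3=0, U4=0, U5=1 → 1 — matches
Only U1 stuck-at-1 reproduces the observed 1.

U1 stuck-at-1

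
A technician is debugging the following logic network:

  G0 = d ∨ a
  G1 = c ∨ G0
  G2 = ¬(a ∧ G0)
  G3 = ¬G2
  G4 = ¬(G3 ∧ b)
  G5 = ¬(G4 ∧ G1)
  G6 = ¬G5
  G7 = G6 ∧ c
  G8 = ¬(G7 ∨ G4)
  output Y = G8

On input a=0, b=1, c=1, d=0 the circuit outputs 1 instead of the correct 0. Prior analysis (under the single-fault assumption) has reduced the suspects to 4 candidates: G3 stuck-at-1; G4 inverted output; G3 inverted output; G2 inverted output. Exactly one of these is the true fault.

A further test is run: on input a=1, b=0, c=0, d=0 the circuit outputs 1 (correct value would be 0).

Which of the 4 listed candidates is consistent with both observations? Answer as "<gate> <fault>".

G4 inverted output

Evaluate each candidate on input a=1, b=0, c=0, d=0:
  G3 stuck-at-1: G0=1, G1=1, G2=0, G3=1 [stuck-at-1], G4=1, G5=0, G6=1, G7=0, G8=0 → 0 — eliminated
  G4 inverted output: G0=1, G1=1, G2=0, G3=1, G4=0 [inverted output], G5=1, G6=0, G7=0, G8=1 → 1 — matches
  G3 inverted output: G0=1, G1=1, G2=0, G3=0 [inverted output], G4=1, G5=0, G6=1, G7=0, G8=0 → 0 — eliminated
  G2 inverted output: G0=1, G1=1, G2=1 [inverted output], G3=0, G4=1, G5=0, G6=1, G7=0, G8=0 → 0 — eliminated
Only G4 inverted output reproduces the observed 1.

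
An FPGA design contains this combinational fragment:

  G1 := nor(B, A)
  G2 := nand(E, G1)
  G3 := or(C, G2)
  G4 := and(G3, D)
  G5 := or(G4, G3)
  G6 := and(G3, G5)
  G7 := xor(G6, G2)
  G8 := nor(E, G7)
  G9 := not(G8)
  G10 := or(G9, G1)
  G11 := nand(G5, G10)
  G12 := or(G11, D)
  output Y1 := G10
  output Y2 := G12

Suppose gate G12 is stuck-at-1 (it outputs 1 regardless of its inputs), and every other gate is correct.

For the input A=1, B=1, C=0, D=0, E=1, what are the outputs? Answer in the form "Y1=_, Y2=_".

Propagate with G12 forced: G1=0, G2=1, G3=1, G4=0, G5=1, G6=1, G7=0, G8=0, G9=1, G10=1, G11=0, G12=1 [stuck-at-1].
So the outputs are Y1=1, Y2=1. (Without the fault they would be Y1=1, Y2=0.)

Y1=1, Y2=1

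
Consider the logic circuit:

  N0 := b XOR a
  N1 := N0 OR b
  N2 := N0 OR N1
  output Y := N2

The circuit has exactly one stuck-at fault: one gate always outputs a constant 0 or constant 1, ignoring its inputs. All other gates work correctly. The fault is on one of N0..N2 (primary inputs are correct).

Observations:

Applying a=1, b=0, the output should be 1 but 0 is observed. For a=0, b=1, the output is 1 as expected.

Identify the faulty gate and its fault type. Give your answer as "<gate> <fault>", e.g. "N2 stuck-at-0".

N0 stuck-at-0

Fault-free values for test 1 (a=1, b=0): N0=1, N1=1, N2=1, giving Y=1. Observed 0.
Test 1: faults giving observed 0 are {N0 stuck-at-0, N2 stuck-at-0}.
Test 2 (a=0, b=1): fault-free N0=1, N1=1, N2=1 → 1; observed 1. Eliminates N2 stuck-at-0.
Only N0 stuck-at-0 is consistent with every test.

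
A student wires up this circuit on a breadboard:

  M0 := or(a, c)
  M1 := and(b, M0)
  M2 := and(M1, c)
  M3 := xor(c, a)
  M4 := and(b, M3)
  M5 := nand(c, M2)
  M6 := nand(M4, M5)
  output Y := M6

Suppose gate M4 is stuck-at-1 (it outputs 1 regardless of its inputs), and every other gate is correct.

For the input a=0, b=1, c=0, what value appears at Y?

0

Propagate with M4 forced: M0=0, M1=0, M2=0, M3=0, M4=1 [stuck-at-1], M5=1, M6=0.
So Y = 0. (Without the fault it would be 1.)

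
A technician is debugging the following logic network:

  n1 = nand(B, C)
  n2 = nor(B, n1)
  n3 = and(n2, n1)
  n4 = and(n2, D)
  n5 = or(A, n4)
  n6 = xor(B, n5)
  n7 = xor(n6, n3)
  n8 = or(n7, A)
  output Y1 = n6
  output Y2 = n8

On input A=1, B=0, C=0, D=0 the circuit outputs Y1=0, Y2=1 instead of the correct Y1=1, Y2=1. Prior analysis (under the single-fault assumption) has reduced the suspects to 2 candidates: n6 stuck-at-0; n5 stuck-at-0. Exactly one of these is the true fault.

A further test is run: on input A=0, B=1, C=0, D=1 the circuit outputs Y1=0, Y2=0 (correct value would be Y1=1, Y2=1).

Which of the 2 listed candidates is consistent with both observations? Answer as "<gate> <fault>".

Evaluate each candidate on input A=0, B=1, C=0, D=1:
  n6 stuck-at-0: n1=1, n2=0, n3=0, n4=0, n5=0, n6=0 [stuck-at-0], n7=0, n8=0 → Y1=0, Y2=0 — matches
  n5 stuck-at-0: n1=1, n2=0, n3=0, n4=0, n5=0 [stuck-at-0], n6=1, n7=1, n8=1 → Y1=1, Y2=1 — eliminated
Only n6 stuck-at-0 reproduces the observed Y1=0, Y2=0.

n6 stuck-at-0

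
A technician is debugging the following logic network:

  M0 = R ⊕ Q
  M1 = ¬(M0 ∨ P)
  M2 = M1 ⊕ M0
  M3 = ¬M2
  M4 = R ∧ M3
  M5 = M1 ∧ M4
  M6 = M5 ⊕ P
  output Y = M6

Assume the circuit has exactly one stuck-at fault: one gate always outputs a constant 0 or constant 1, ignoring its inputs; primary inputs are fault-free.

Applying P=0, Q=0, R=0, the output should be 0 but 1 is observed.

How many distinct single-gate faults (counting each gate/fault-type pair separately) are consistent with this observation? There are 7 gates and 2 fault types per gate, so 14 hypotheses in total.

3

Fault-free: M0=0, M1=1, M2=1, M3=0, M4=0, M5=0, M6=0 → 0. Observed 1.
  M0 stuck-at-0: output 0 ✗
  M0 stuck-at-1: output 0 ✗
  M1 stuck-at-0: output 0 ✗
  M1 stuck-at-1: output 0 ✗
  M2 stuck-at-0: output 0 ✗
  M2 stuck-at-1: output 0 ✗
  M3 stuck-at-0: output 0 ✗
  M3 stuck-at-1: output 0 ✗
  M4 stuck-at-0: output 0 ✗
  M4 stuck-at-1: output 1 ✓
  M5 stuck-at-0: output 0 ✗
  M5 stuck-at-1: output 1 ✓
  M6 stuck-at-0: output 0 ✗
  M6 stuck-at-1: output 1 ✓
Consistent faults: {M4 stuck-at-1, M5 stuck-at-1, M6 stuck-at-1} — 3 in all.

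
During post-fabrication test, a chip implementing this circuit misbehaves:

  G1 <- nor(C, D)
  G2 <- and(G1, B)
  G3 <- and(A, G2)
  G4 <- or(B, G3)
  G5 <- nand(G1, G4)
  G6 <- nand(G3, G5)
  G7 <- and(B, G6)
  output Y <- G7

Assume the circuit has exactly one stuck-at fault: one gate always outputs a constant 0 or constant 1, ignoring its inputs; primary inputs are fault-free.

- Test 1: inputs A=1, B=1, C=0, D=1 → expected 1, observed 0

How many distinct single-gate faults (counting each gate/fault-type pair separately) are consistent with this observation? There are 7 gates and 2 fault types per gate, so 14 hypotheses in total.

4

Fault-free: G1=0, G2=0, G3=0, G4=1, G5=1, G6=1, G7=1 → 1. Observed 0.
  G1 stuck-at-0: output 1 ✗
  G1 stuck-at-1: output 1 ✗
  G2 stuck-at-0: output 1 ✗
  G2 stuck-at-1: output 0 ✓
  G3 stuck-at-0: output 1 ✗
  G3 stuck-at-1: output 0 ✓
  G4 stuck-at-0: output 1 ✗
  G4 stuck-at-1: output 1 ✗
  G5 stuck-at-0: output 1 ✗
  G5 stuck-at-1: output 1 ✗
  G6 stuck-at-0: output 0 ✓
  G6 stuck-at-1: output 1 ✗
  G7 stuck-at-0: output 0 ✓
  G7 stuck-at-1: output 1 ✗
Consistent faults: {G2 stuck-at-1, G3 stuck-at-1, G6 stuck-at-0, G7 stuck-at-0} — 4 in all.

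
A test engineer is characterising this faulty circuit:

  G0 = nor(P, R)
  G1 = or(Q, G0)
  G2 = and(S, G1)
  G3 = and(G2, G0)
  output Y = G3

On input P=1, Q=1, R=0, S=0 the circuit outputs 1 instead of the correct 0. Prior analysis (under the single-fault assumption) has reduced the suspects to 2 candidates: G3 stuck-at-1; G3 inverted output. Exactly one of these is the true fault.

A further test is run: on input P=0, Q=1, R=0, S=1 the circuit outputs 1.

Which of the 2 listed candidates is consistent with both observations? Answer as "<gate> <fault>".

G3 stuck-at-1

Evaluate each candidate on input P=0, Q=1, R=0, S=1:
  G3 stuck-at-1: G0=1, G1=1, G2=1, G3=1 [stuck-at-1] → 1 — matches
  G3 inverted output: G0=1, G1=1, G2=1, G3=0 [inverted output] → 0 — eliminated
Only G3 stuck-at-1 reproduces the observed 1.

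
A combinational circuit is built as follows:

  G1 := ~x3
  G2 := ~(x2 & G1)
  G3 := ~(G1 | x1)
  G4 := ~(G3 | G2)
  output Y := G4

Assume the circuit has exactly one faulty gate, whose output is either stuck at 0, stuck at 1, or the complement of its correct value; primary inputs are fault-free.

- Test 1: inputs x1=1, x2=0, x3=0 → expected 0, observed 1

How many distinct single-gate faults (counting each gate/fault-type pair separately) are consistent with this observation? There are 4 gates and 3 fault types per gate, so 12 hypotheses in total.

Fault-free: G1=1, G2=1, G3=0, G4=0 → 0. Observed 1.
  G1 stuck-at-0: output 0 ✗
  G1 stuck-at-1: output 0 ✗
  G1 inverted output: output 0 ✗
  G2 stuck-at-0: output 1 ✓
  G2 stuck-at-1: output 0 ✗
  G2 inverted output: output 1 ✓
  G3 stuck-at-0: output 0 ✗
  G3 stuck-at-1: output 0 ✗
  G3 inverted output: output 0 ✗
  G4 stuck-at-0: output 0 ✗
  G4 stuck-at-1: output 1 ✓
  G4 inverted output: output 1 ✓
Consistent faults: {G2 stuck-at-0, G2 inverted output, G4 stuck-at-1, G4 inverted output} — 4 in all.

4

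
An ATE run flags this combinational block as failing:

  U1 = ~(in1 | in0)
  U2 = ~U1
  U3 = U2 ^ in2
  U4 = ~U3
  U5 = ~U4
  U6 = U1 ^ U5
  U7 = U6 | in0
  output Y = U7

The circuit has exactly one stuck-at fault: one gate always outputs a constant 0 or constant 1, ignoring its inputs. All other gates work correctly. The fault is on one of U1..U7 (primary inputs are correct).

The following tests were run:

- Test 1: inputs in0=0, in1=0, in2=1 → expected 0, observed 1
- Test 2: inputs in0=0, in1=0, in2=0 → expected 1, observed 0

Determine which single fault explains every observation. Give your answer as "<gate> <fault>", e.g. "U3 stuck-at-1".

U2 stuck-at-1

Fault-free values for test 1 (in0=0, in1=0, in2=1): U1=1, U2=0, U3=1, U4=0, U5=1, U6=0, U7=0, giving Y=0. Observed 1.
Test 1: faults giving observed 1 are {U2 stuck-at-1, U3 stuck-at-0, U4 stuck-at-1, U5 stuck-at-0, U6 stuck-at-1, U7 stuck-at-1}.
Test 2 (in0=0, in1=0, in2=0): fault-free U1=1, U2=0, U3=0, U4=1, U5=0, U6=1, U7=1 → 1; observed 0. Eliminates U3 stuck-at-0, U4 stuck-at-1, U5 stuck-at-0, U6 stuck-at-1, U7 stuck-at-1.
Only U2 stuck-at-1 is consistent with every test.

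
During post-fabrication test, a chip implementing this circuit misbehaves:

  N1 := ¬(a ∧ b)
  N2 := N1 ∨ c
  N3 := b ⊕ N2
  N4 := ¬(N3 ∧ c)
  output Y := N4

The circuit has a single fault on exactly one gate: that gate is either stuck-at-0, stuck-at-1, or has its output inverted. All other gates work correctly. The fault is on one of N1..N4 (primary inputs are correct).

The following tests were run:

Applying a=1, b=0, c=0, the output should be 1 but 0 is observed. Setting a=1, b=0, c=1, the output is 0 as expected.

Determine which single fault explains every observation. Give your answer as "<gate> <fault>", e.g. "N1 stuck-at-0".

N4 stuck-at-0

Fault-free values for test 1 (a=1, b=0, c=0): N1=1, N2=1, N3=1, N4=1, giving Y=1. Observed 0.
Test 1: faults giving observed 0 are {N4 stuck-at-0, N4 inverted output}.
Test 2 (a=1, b=0, c=1): fault-free N1=1, N2=1, N3=1, N4=0 → 0; observed 0. Eliminates N4 inverted output.
Only N4 stuck-at-0 is consistent with every test.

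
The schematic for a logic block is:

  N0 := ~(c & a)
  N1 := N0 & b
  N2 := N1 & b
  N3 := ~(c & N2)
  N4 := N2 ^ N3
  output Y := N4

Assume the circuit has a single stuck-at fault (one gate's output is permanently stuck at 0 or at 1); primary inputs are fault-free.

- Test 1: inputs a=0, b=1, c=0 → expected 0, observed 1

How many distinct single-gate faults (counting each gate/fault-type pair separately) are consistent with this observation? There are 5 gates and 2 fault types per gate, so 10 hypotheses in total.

Fault-free: N0=1, N1=1, N2=1, N3=1, N4=0 → 0. Observed 1.
  N0 stuck-at-0: output 1 ✓
  N0 stuck-at-1: output 0 ✗
  N1 stuck-at-0: output 1 ✓
  N1 stuck-at-1: output 0 ✗
  N2 stuck-at-0: output 1 ✓
  N2 stuck-at-1: output 0 ✗
  N3 stuck-at-0: output 1 ✓
  N3 stuck-at-1: output 0 ✗
  N4 stuck-at-0: output 0 ✗
  N4 stuck-at-1: output 1 ✓
Consistent faults: {N0 stuck-at-0, N1 stuck-at-0, N2 stuck-at-0, N3 stuck-at-0, N4 stuck-at-1} — 5 in all.

5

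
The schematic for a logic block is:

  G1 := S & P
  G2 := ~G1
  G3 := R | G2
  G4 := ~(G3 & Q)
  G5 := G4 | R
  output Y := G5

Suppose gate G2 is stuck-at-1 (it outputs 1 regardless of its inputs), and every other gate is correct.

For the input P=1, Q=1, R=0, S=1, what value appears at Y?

Propagate with G2 forced: G1=1, G2=1 [stuck-at-1], G3=1, G4=0, G5=0.
So Y = 0. (Without the fault it would be 1.)

0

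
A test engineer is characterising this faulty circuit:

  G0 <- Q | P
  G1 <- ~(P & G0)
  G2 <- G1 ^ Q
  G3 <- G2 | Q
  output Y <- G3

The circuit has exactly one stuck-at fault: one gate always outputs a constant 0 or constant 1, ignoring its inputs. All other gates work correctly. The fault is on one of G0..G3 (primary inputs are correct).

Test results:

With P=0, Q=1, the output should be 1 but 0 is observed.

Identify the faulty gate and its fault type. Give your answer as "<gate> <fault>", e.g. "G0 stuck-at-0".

Fault-free values for test 1 (P=0, Q=1): G0=1, G1=1, G2=0, G3=1, giving Y=1. Observed 0.
Test 1: faults giving observed 0 are {G3 stuck-at-0}.
Only G3 stuck-at-0 is consistent with every test.

G3 stuck-at-0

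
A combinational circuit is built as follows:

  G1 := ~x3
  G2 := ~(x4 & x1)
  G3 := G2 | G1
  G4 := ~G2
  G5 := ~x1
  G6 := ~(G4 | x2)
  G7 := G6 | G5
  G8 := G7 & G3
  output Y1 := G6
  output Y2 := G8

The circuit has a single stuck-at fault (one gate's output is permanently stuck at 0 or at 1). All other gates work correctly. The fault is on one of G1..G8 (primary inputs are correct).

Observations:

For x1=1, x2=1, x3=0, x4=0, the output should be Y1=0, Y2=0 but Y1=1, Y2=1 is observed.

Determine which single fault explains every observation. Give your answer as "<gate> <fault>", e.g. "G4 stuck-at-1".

Fault-free values for test 1 (x1=1, x2=1, x3=0, x4=0): G1=1, G2=1, G3=1, G4=0, G5=0, G6=0, G7=0, G8=0, giving Y1=0, Y2=0. Observed Y1=1, Y2=1.
Test 1: faults giving observed Y1=1, Y2=1 are {G6 stuck-at-1}.
Only G6 stuck-at-1 is consistent with every test.

G6 stuck-at-1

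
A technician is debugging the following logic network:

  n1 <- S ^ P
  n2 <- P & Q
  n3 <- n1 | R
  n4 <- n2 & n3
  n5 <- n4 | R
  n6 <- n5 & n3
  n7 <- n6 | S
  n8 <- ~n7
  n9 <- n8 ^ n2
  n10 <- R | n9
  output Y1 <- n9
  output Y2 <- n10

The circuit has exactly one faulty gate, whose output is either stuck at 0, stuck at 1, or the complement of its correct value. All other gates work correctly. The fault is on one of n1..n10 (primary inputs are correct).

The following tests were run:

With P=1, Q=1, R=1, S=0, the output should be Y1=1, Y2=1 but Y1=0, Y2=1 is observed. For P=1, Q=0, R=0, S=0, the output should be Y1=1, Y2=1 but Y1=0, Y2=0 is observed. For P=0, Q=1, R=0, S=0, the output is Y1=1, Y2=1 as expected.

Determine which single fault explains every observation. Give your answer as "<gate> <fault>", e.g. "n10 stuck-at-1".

Fault-free values for test 1 (P=1, Q=1, R=1, S=0): n1=1, n2=1, n3=1, n4=1, n5=1, n6=1, n7=1, n8=0, n9=1, n10=1, giving Y1=1, Y2=1. Observed Y1=0, Y2=1.
Test 1: faults giving observed Y1=0, Y2=1 are {n2 stuck-at-0, n2 inverted output, n3 stuck-at-0, n3 inverted output, n5 stuck-at-0, n5 inverted output, n6 stuck-at-0, n6 inverted output, n7 stuck-at-0, n7 inverted output, n8 stuck-at-1, n8 inverted output, n9 stuck-at-0, n9 inverted output}.
Test 2 (P=1, Q=0, R=0, S=0): fault-free n1=1, n2=0, n3=1, n4=0, n5=0, n6=0, n7=0, n8=1, n9=1, n10=1 → Y1=1, Y2=1; observed Y1=0, Y2=0. Eliminates n2 stuck-at-0, n2 inverted output, n3 stuck-at-0, n3 inverted output, n5 stuck-at-0, n6 stuck-at-0, n7 stuck-at-0, n8 stuck-at-1.
Test 3 (P=0, Q=1, R=0, S=0): fault-free n1=0, n2=0, n3=0, n4=0, n5=0, n6=0, n7=0, n8=1, n9=1, n10=1 → Y1=1, Y2=1; observed Y1=1, Y2=1. Eliminates n6 inverted output, n7 inverted output, n8 inverted output, n9 stuck-at-0, n9 inverted output.
Only n5 inverted output is consistent with every test.

n5 inverted output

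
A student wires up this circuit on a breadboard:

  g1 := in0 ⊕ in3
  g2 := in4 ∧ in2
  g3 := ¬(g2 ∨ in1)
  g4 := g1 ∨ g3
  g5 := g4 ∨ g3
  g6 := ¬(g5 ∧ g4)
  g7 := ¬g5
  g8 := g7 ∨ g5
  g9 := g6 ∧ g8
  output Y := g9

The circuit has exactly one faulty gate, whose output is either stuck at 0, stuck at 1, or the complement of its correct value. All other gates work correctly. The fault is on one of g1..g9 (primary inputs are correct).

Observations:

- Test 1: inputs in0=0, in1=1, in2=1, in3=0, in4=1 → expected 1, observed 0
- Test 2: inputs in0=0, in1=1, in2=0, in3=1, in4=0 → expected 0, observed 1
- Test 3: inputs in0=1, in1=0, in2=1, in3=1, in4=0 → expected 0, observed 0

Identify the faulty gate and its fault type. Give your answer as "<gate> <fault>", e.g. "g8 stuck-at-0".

g1 inverted output

Fault-free values for test 1 (in0=0, in1=1, in2=1, in3=0, in4=1): g1=0, g2=1, g3=0, g4=0, g5=0, g6=1, g7=1, g8=1, g9=1, giving Y=1. Observed 0.
Test 1: faults giving observed 0 are {g1 stuck-at-1, g1 inverted output, g3 stuck-at-1, g3 inverted output, g4 stuck-at-1, g4 inverted output, g6 stuck-at-0, g6 inverted output, g7 stuck-at-0, g7 inverted output, g8 stuck-at-0, g8 inverted output, g9 stuck-at-0, g9 inverted output}.
Test 2 (in0=0, in1=1, in2=0, in3=1, in4=0): fault-free g1=1, g2=0, g3=0, g4=1, g5=1, g6=0, g7=0, g8=1, g9=0 → 0; observed 1. Eliminates g1 stuck-at-1, g3 stuck-at-1, g3 inverted output, g4 stuck-at-1, g6 stuck-at-0, g7 stuck-at-0, g7 inverted output, g8 stuck-at-0, g8 inverted output, g9 stuck-at-0.
Test 3 (in0=1, in1=0, in2=1, in3=1, in4=0): fault-free g1=0, g2=0, g3=1, g4=1, g5=1, g6=0, g7=0, g8=1, g9=0 → 0; observed 0. Eliminates g4 inverted output, g6 inverted output, g9 inverted output.
Only g1 inverted output is consistent with every test.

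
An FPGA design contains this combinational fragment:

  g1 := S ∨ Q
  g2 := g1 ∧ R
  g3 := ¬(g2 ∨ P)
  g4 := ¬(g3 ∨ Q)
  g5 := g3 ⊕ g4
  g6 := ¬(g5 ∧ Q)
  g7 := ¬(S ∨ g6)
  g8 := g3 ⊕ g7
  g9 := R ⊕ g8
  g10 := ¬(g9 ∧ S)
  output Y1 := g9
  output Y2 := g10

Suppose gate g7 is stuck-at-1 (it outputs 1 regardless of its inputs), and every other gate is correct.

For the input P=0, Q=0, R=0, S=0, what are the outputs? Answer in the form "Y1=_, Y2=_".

Y1=0, Y2=1

Propagate with g7 forced: g1=0, g2=0, g3=1, g4=0, g5=1, g6=1, g7=1 [stuck-at-1], g8=0, g9=0, g10=1.
So the outputs are Y1=0, Y2=1. (Without the fault they would be Y1=1, Y2=1.)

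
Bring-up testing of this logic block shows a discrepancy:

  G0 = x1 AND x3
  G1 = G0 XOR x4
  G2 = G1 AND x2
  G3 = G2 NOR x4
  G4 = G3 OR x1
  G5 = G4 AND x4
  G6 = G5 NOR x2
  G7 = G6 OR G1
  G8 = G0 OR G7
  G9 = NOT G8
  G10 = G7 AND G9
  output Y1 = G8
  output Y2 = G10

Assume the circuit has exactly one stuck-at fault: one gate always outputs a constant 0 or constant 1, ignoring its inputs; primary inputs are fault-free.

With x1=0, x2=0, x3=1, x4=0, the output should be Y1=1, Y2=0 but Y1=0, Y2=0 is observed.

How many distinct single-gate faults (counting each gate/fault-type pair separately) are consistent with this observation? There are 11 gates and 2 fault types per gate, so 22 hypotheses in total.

3

Fault-free: G0=0, G1=0, G2=0, G3=1, G4=1, G5=0, G6=1, G7=1, G8=1, G9=0, G10=0 → Y1=1, Y2=0. Observed Y1=0, Y2=0.
  G0: none of the 2 fault types match ✗
  G1: none of the 2 fault types match ✗
  G2: none of the 2 fault types match ✗
  G3: none of the 2 fault types match ✗
  G4: none of the 2 fault types match ✗
  G5: stuck-at-1 ✓; others ✗
  G6: stuck-at-0 ✓; others ✗
  G7: stuck-at-0 ✓; others ✗
  G8: none of the 2 fault types match ✗
  G9: none of the 2 fault types match ✗
  G10: none of the 2 fault types match ✗
Consistent faults: {G5 stuck-at-1, G6 stuck-at-0, G7 stuck-at-0} — 3 in all.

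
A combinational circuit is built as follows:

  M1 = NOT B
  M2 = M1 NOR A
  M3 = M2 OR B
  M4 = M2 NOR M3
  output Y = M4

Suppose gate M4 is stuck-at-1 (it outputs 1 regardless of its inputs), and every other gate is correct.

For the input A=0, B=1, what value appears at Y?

1

Propagate with M4 forced: M1=0, M2=1, M3=1, M4=1 [stuck-at-1].
So Y = 1. (Without the fault it would be 0.)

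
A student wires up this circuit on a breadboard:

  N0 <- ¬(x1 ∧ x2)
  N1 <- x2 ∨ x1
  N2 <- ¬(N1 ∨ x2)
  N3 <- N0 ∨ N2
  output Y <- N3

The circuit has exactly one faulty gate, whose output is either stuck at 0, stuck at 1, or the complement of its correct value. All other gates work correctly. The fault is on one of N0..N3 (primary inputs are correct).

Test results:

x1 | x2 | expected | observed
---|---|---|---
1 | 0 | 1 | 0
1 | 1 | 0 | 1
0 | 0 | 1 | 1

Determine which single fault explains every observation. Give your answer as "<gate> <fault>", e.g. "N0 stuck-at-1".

N0 inverted output

Fault-free values for test 1 (x1=1, x2=0): N0=1, N1=1, N2=0, N3=1, giving Y=1. Observed 0.
Test 1: faults giving observed 0 are {N0 stuck-at-0, N0 inverted output, N3 stuck-at-0, N3 inverted output}.
Test 2 (x1=1, x2=1): fault-free N0=0, N1=1, N2=0, N3=0 → 0; observed 1. Eliminates N0 stuck-at-0, N3 stuck-at-0.
Test 3 (x1=0, x2=0): fault-free N0=1, N1=0, N2=1, N3=1 → 1; observed 1. Eliminates N3 inverted output.
Only N0 inverted output is consistent with every test.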